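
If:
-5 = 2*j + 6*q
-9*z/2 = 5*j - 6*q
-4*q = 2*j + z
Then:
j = -5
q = 5/6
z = 20/3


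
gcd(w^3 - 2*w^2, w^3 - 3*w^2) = w^2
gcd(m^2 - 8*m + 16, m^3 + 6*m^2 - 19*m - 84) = m - 4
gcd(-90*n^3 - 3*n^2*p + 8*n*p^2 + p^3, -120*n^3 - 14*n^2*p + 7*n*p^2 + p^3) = 30*n^2 + 11*n*p + p^2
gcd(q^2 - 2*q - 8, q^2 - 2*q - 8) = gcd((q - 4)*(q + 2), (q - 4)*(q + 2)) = q^2 - 2*q - 8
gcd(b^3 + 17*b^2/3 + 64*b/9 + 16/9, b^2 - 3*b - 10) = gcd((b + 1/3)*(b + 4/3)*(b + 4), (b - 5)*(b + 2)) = 1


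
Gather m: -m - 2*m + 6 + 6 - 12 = -3*m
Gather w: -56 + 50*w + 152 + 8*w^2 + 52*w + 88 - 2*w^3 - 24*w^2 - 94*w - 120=-2*w^3 - 16*w^2 + 8*w + 64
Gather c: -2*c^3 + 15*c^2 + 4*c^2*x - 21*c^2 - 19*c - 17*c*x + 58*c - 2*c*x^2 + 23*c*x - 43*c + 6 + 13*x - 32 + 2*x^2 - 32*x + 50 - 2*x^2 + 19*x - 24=-2*c^3 + c^2*(4*x - 6) + c*(-2*x^2 + 6*x - 4)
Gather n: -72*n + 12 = 12 - 72*n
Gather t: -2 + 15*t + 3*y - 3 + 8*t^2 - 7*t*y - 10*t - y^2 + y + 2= 8*t^2 + t*(5 - 7*y) - y^2 + 4*y - 3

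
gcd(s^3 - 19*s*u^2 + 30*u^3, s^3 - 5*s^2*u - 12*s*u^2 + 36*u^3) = s - 2*u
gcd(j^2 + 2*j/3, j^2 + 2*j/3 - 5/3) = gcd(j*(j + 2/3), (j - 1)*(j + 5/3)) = 1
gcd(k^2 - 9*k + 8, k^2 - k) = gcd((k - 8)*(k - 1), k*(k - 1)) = k - 1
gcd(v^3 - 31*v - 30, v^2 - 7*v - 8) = v + 1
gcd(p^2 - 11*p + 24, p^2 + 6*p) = 1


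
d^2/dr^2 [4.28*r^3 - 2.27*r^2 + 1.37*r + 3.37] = 25.68*r - 4.54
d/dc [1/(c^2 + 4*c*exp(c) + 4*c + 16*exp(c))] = 2*(-2*c*exp(c) - c - 10*exp(c) - 2)/(c^2 + 4*c*exp(c) + 4*c + 16*exp(c))^2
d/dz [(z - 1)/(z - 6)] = -5/(z - 6)^2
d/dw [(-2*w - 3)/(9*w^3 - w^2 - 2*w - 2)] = (-18*w^3 + 2*w^2 + 4*w - (2*w + 3)*(-27*w^2 + 2*w + 2) + 4)/(-9*w^3 + w^2 + 2*w + 2)^2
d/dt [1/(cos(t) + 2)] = sin(t)/(cos(t) + 2)^2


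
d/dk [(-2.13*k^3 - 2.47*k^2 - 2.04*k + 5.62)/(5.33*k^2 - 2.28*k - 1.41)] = (-11.3529*k^4 + 9.7128*k^3 + 25.5147*k^2 - 52.9438*k + 15.69)/(28.4089*k^4 - 24.3048*k^3 - 9.8322*k^2 + 6.4296*k + 1.9881)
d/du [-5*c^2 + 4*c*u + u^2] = 4*c + 2*u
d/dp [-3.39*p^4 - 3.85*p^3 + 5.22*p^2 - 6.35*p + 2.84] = -13.56*p^3 - 11.55*p^2 + 10.44*p - 6.35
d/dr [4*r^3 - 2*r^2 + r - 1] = 12*r^2 - 4*r + 1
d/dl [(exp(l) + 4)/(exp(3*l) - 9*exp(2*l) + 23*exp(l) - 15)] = (-(exp(l) + 4)*(3*exp(2*l) - 18*exp(l) + 23) + exp(3*l) - 9*exp(2*l) + 23*exp(l) - 15)*exp(l)/(exp(3*l) - 9*exp(2*l) + 23*exp(l) - 15)^2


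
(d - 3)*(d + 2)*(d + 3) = d^3 + 2*d^2 - 9*d - 18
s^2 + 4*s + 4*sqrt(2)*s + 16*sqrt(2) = (s + 4)*(s + 4*sqrt(2))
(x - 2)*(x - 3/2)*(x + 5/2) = x^3 - x^2 - 23*x/4 + 15/2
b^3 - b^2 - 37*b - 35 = (b - 7)*(b + 1)*(b + 5)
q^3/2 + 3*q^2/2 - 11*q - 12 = (q/2 + 1/2)*(q - 4)*(q + 6)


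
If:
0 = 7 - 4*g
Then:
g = 7/4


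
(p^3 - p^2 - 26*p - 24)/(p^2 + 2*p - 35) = (p^3 - p^2 - 26*p - 24)/(p^2 + 2*p - 35)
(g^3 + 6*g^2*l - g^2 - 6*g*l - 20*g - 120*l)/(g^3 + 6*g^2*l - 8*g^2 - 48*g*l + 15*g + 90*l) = (g + 4)/(g - 3)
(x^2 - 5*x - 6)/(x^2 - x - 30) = (x + 1)/(x + 5)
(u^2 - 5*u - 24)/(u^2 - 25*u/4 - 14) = 4*(u + 3)/(4*u + 7)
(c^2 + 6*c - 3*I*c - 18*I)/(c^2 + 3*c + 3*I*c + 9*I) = (c^2 + 3*c*(2 - I) - 18*I)/(c^2 + 3*c*(1 + I) + 9*I)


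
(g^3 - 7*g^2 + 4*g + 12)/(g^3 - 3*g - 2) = (g - 6)/(g + 1)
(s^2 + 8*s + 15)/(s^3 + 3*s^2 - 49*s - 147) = (s + 5)/(s^2 - 49)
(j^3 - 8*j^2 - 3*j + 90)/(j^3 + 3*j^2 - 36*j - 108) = (j - 5)/(j + 6)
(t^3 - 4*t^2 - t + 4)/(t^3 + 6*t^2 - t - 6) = (t - 4)/(t + 6)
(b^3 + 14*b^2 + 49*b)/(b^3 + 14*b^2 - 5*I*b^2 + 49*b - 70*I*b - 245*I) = b/(b - 5*I)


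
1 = 1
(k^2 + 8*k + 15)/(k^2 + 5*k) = (k + 3)/k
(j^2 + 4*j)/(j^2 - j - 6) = j*(j + 4)/(j^2 - j - 6)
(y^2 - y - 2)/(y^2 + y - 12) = (y^2 - y - 2)/(y^2 + y - 12)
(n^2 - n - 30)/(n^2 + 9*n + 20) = (n - 6)/(n + 4)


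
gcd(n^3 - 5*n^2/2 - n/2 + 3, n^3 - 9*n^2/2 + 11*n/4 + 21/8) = n - 3/2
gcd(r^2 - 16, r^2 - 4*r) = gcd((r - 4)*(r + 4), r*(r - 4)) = r - 4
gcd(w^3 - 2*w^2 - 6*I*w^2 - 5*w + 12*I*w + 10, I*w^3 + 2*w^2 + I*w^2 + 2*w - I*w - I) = w - I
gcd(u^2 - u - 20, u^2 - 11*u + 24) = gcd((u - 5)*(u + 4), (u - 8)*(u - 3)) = 1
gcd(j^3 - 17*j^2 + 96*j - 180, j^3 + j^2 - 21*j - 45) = j - 5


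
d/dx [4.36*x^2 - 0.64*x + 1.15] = 8.72*x - 0.64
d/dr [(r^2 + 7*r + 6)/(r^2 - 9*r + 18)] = 4*(-4*r^2 + 6*r + 45)/(r^4 - 18*r^3 + 117*r^2 - 324*r + 324)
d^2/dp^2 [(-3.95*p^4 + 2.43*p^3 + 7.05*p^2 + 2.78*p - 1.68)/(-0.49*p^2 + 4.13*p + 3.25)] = (1.89679*p^6 - 47.96169*p^5 + 366.50628*p^4 + 727.79679*p^3 + 240.019908*p^2 - 200.963046*p - 11.640166)/(0.117649*p^6 - 2.974839*p^5 + 22.732668*p^4 - 30.982847*p^3 - 150.7779*p^2 - 130.869375*p - 34.328125)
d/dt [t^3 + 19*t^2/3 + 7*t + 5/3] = 3*t^2 + 38*t/3 + 7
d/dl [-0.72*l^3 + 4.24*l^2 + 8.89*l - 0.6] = -2.16*l^2 + 8.48*l + 8.89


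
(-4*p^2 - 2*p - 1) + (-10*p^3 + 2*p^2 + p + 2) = -10*p^3 - 2*p^2 - p + 1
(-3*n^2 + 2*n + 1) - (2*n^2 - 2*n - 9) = -5*n^2 + 4*n + 10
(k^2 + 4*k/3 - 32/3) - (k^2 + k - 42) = k/3 + 94/3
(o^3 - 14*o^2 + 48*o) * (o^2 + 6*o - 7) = o^5 - 8*o^4 - 43*o^3 + 386*o^2 - 336*o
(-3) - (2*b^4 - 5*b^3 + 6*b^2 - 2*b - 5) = -2*b^4 + 5*b^3 - 6*b^2 + 2*b + 2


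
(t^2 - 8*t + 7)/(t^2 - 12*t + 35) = (t - 1)/(t - 5)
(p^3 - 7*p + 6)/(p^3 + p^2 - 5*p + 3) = (p - 2)/(p - 1)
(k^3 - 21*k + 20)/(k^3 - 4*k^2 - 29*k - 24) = (-k^3 + 21*k - 20)/(-k^3 + 4*k^2 + 29*k + 24)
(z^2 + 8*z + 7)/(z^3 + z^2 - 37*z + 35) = (z + 1)/(z^2 - 6*z + 5)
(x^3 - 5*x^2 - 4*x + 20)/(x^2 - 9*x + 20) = (x^2 - 4)/(x - 4)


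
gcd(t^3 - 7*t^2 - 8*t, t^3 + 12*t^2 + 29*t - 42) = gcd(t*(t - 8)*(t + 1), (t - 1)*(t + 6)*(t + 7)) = 1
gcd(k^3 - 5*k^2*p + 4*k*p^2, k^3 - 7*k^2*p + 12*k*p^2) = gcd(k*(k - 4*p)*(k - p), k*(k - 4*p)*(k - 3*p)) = -k^2 + 4*k*p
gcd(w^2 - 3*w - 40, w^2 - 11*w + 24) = w - 8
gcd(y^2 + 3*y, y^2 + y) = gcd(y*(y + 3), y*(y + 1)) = y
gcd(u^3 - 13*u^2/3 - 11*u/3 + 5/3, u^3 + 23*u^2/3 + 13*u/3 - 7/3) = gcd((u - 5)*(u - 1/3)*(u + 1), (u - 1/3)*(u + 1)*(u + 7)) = u^2 + 2*u/3 - 1/3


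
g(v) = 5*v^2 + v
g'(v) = 10*v + 1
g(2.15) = 25.26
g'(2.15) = 22.50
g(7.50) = 288.75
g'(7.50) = 76.00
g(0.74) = 3.48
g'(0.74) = 8.40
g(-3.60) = 61.20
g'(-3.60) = -35.00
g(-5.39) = 139.87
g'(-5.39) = -52.90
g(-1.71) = 12.91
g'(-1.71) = -16.10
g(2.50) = 33.75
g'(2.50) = 26.00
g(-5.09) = 124.45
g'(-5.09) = -49.90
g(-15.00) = 1110.00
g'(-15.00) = -149.00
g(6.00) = 186.00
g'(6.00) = 61.00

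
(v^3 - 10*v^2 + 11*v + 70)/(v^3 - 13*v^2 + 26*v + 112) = (v - 5)/(v - 8)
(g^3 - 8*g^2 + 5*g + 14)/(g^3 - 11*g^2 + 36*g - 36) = (g^2 - 6*g - 7)/(g^2 - 9*g + 18)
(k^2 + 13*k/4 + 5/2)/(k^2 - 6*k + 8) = (4*k^2 + 13*k + 10)/(4*(k^2 - 6*k + 8))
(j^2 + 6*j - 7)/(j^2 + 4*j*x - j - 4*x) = (j + 7)/(j + 4*x)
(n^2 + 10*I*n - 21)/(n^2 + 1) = (n^2 + 10*I*n - 21)/(n^2 + 1)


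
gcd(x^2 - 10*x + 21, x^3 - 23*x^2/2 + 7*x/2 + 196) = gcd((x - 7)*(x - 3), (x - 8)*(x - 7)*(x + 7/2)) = x - 7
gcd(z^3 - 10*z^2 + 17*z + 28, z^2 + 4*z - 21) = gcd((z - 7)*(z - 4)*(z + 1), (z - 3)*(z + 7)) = 1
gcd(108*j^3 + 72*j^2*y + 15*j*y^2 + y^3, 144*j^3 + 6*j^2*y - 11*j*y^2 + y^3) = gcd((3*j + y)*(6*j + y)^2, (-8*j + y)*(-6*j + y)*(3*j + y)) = 3*j + y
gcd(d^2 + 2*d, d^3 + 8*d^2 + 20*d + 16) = d + 2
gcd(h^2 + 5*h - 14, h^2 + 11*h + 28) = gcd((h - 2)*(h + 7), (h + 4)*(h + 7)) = h + 7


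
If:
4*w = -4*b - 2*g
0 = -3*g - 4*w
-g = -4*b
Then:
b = -w/3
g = -4*w/3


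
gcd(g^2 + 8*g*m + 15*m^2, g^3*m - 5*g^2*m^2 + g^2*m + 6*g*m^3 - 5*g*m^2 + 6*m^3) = 1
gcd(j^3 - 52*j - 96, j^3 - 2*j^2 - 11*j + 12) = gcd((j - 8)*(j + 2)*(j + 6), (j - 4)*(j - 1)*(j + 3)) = 1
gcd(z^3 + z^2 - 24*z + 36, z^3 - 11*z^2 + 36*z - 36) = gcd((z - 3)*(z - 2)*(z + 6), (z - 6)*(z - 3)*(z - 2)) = z^2 - 5*z + 6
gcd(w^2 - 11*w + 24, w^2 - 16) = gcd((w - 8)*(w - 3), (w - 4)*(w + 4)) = 1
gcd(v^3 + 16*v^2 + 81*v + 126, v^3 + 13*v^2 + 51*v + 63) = v^2 + 10*v + 21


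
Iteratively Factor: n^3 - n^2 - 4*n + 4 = (n + 2)*(n^2 - 3*n + 2) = (n - 2)*(n + 2)*(n - 1)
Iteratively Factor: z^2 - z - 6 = (z + 2)*(z - 3)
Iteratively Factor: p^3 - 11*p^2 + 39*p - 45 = (p - 5)*(p^2 - 6*p + 9) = (p - 5)*(p - 3)*(p - 3)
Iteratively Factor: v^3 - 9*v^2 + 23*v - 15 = (v - 3)*(v^2 - 6*v + 5) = (v - 3)*(v - 1)*(v - 5)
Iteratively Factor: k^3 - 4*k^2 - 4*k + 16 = (k - 4)*(k^2 - 4) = (k - 4)*(k + 2)*(k - 2)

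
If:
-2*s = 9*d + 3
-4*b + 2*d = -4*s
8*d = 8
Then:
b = -11/2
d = 1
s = -6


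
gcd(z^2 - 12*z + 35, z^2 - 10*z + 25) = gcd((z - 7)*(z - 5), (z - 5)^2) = z - 5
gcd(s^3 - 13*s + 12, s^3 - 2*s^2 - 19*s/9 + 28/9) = s - 1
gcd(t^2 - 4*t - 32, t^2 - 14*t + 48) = t - 8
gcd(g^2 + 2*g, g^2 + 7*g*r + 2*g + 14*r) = g + 2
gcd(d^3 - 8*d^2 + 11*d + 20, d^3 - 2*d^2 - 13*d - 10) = d^2 - 4*d - 5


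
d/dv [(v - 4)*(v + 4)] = 2*v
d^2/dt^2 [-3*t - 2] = 0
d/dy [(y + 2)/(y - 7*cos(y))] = (y - (y + 2)*(7*sin(y) + 1) - 7*cos(y))/(y - 7*cos(y))^2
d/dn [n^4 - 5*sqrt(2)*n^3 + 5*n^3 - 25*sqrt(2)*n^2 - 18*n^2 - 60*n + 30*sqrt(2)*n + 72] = 4*n^3 - 15*sqrt(2)*n^2 + 15*n^2 - 50*sqrt(2)*n - 36*n - 60 + 30*sqrt(2)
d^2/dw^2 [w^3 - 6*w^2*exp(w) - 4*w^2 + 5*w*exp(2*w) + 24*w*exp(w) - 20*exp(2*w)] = -6*w^2*exp(w) + 20*w*exp(2*w) + 6*w - 60*exp(2*w) + 36*exp(w) - 8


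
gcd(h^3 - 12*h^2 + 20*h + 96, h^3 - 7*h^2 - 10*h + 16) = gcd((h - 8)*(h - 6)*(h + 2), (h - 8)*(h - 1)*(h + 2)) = h^2 - 6*h - 16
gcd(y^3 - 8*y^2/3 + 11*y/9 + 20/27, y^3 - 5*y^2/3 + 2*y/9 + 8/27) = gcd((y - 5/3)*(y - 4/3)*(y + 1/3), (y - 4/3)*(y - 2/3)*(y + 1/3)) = y^2 - y - 4/9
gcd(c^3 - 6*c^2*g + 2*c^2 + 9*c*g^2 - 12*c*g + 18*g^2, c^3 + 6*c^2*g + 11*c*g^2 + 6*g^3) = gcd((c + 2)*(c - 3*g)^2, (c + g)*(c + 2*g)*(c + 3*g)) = 1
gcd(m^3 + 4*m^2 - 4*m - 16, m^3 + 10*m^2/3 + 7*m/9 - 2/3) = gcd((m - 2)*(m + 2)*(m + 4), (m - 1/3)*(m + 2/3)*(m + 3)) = 1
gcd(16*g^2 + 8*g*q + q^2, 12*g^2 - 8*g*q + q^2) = 1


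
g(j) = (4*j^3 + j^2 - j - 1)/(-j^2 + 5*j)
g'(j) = (2*j - 5)*(4*j^3 + j^2 - j - 1)/(-j^2 + 5*j)^2 + (12*j^2 + 2*j - 1)/(-j^2 + 5*j)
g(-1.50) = 1.10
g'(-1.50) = -1.45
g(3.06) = 20.20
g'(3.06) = 23.60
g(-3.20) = 4.52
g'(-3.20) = -2.44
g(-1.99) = 1.91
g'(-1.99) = -1.83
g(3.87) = 55.33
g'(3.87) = 77.30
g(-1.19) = 0.70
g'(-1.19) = -1.15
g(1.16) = 1.22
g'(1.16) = 3.19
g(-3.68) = 5.73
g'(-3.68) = -2.61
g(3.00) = 18.83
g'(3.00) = 21.97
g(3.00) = 18.83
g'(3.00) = 21.97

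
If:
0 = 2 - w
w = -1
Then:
No Solution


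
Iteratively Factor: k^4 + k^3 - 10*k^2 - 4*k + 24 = (k + 2)*(k^3 - k^2 - 8*k + 12) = (k - 2)*(k + 2)*(k^2 + k - 6) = (k - 2)^2*(k + 2)*(k + 3)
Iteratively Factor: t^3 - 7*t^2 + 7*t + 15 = (t + 1)*(t^2 - 8*t + 15) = (t - 3)*(t + 1)*(t - 5)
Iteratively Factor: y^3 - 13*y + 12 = (y - 3)*(y^2 + 3*y - 4) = (y - 3)*(y - 1)*(y + 4)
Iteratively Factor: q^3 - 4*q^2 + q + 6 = (q + 1)*(q^2 - 5*q + 6) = (q - 3)*(q + 1)*(q - 2)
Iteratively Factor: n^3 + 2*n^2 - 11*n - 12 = (n - 3)*(n^2 + 5*n + 4) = (n - 3)*(n + 4)*(n + 1)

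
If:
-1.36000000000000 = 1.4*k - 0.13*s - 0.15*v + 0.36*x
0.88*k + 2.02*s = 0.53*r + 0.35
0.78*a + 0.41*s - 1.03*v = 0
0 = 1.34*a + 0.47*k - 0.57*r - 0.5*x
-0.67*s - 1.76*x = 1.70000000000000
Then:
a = -4.22549885496958*x - 5.00652338154347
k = -0.955945158301142*x - 1.72146621388121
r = -11.5990573509838*x - 13.1891762312148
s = -2.62686567164179*x - 2.53731343283582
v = -4.24553789538777*x - 4.80134635443358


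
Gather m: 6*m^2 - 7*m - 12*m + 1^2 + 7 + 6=6*m^2 - 19*m + 14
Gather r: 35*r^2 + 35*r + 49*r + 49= 35*r^2 + 84*r + 49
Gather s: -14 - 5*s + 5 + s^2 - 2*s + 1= s^2 - 7*s - 8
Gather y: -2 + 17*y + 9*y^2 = 9*y^2 + 17*y - 2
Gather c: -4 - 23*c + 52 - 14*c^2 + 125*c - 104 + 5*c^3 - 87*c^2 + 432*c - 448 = 5*c^3 - 101*c^2 + 534*c - 504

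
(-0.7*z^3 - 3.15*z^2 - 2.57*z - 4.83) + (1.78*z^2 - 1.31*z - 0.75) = -0.7*z^3 - 1.37*z^2 - 3.88*z - 5.58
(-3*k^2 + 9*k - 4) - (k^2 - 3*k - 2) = -4*k^2 + 12*k - 2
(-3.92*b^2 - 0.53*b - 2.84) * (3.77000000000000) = -14.7784*b^2 - 1.9981*b - 10.7068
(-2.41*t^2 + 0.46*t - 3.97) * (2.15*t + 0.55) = -5.1815*t^3 - 0.3365*t^2 - 8.2825*t - 2.1835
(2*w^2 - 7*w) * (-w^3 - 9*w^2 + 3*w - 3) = -2*w^5 - 11*w^4 + 69*w^3 - 27*w^2 + 21*w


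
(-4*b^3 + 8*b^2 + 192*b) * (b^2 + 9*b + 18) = -4*b^5 - 28*b^4 + 192*b^3 + 1872*b^2 + 3456*b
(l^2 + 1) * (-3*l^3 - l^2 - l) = -3*l^5 - l^4 - 4*l^3 - l^2 - l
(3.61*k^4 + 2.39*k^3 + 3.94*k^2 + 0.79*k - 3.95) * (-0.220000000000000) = -0.7942*k^4 - 0.5258*k^3 - 0.8668*k^2 - 0.1738*k + 0.869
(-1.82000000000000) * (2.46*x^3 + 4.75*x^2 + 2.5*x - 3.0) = -4.4772*x^3 - 8.645*x^2 - 4.55*x + 5.46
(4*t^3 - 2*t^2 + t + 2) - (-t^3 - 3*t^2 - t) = 5*t^3 + t^2 + 2*t + 2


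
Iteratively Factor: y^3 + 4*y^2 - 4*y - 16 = (y + 4)*(y^2 - 4) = (y - 2)*(y + 4)*(y + 2)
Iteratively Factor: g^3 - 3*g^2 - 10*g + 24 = (g - 2)*(g^2 - g - 12) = (g - 4)*(g - 2)*(g + 3)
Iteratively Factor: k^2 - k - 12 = (k - 4)*(k + 3)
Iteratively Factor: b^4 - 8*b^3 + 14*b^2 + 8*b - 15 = (b + 1)*(b^3 - 9*b^2 + 23*b - 15) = (b - 3)*(b + 1)*(b^2 - 6*b + 5) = (b - 5)*(b - 3)*(b + 1)*(b - 1)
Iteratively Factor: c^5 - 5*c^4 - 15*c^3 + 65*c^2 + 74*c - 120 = (c + 2)*(c^4 - 7*c^3 - c^2 + 67*c - 60) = (c - 1)*(c + 2)*(c^3 - 6*c^2 - 7*c + 60) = (c - 5)*(c - 1)*(c + 2)*(c^2 - c - 12) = (c - 5)*(c - 1)*(c + 2)*(c + 3)*(c - 4)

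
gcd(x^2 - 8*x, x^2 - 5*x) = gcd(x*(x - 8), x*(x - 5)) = x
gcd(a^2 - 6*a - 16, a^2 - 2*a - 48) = a - 8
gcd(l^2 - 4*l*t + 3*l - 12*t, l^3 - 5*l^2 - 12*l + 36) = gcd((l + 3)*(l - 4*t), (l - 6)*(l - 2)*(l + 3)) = l + 3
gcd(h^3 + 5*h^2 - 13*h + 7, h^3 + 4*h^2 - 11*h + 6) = h^2 - 2*h + 1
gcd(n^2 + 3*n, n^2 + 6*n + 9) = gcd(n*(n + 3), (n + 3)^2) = n + 3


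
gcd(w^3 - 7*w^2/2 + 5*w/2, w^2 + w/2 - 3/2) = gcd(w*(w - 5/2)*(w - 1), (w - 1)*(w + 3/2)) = w - 1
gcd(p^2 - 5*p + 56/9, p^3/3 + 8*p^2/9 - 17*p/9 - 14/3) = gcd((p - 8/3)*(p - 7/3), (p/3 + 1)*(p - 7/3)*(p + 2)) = p - 7/3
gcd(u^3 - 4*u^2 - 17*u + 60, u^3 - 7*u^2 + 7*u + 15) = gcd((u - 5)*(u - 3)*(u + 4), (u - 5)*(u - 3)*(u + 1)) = u^2 - 8*u + 15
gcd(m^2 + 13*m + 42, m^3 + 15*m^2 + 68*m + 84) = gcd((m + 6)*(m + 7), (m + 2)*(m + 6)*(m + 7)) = m^2 + 13*m + 42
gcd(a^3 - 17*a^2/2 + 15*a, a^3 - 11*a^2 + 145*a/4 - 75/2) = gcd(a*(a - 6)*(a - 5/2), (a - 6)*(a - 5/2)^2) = a^2 - 17*a/2 + 15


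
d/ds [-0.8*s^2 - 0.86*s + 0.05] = -1.6*s - 0.86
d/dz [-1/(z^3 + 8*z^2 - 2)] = z*(3*z + 16)/(z^3 + 8*z^2 - 2)^2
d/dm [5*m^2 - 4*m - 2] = 10*m - 4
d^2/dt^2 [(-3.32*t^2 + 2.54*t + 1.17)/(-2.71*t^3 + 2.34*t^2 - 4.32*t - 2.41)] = (48.7648239999999*t^6 - 111.924084*t^5 - 239.675652*t^4 - 86.0755600000001*t^3 + 190.78152*t^2 + 30.867642*t + 34.588468)/(19.902511*t^9 - 51.555582*t^8 + 139.696164*t^7 - 124.084149*t^6 + 130.992444*t^5 + 77.864652*t^4 - 18.331827*t^3 + 94.15629*t^2 + 75.272976*t + 13.997521)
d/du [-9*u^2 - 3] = -18*u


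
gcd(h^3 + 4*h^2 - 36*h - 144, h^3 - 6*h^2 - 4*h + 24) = h - 6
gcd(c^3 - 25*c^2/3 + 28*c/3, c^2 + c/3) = c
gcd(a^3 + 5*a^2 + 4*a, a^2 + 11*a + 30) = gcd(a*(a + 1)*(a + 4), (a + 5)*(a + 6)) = 1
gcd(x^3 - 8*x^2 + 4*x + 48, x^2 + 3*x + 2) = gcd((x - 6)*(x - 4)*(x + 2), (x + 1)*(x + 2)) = x + 2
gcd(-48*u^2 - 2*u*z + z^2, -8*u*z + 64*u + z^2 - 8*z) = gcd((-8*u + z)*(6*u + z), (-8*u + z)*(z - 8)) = -8*u + z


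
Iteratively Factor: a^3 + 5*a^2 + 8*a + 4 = (a + 1)*(a^2 + 4*a + 4) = (a + 1)*(a + 2)*(a + 2)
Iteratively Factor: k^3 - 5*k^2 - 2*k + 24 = (k + 2)*(k^2 - 7*k + 12) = (k - 3)*(k + 2)*(k - 4)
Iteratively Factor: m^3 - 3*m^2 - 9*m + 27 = (m - 3)*(m^2 - 9) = (m - 3)^2*(m + 3)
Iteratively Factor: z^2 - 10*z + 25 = (z - 5)*(z - 5)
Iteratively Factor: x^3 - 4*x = (x)*(x^2 - 4) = x*(x + 2)*(x - 2)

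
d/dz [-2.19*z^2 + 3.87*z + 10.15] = 3.87 - 4.38*z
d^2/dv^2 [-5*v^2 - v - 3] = -10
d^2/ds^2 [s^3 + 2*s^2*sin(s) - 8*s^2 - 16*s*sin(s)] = -2*s^2*sin(s) + 16*s*sin(s) + 8*s*cos(s) + 6*s + 4*sin(s) - 32*cos(s) - 16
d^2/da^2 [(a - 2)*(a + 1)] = 2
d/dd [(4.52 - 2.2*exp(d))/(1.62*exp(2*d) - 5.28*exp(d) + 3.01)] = (3.564*exp(2*d) - 14.6448*exp(d) + 17.2436)*exp(d)/(2.6244*exp(4*d) - 17.1072*exp(3*d) + 37.6308*exp(2*d) - 31.7856*exp(d) + 9.0601)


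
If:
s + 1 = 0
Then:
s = -1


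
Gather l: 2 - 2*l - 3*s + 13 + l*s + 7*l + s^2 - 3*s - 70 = l*(s + 5) + s^2 - 6*s - 55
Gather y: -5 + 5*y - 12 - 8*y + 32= 15 - 3*y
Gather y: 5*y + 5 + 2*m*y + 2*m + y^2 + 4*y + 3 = 2*m + y^2 + y*(2*m + 9) + 8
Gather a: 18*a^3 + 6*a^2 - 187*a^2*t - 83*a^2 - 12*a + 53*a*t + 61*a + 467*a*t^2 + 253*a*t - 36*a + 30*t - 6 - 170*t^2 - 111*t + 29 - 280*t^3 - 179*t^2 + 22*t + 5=18*a^3 + a^2*(-187*t - 77) + a*(467*t^2 + 306*t + 13) - 280*t^3 - 349*t^2 - 59*t + 28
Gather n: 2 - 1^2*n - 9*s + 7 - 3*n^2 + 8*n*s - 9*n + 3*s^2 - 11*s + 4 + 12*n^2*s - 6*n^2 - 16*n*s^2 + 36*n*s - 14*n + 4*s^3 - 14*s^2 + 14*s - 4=n^2*(12*s - 9) + n*(-16*s^2 + 44*s - 24) + 4*s^3 - 11*s^2 - 6*s + 9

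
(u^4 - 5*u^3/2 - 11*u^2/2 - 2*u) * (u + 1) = u^5 - 3*u^4/2 - 8*u^3 - 15*u^2/2 - 2*u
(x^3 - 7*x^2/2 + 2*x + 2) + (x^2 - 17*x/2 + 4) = x^3 - 5*x^2/2 - 13*x/2 + 6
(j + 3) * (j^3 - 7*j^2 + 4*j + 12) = j^4 - 4*j^3 - 17*j^2 + 24*j + 36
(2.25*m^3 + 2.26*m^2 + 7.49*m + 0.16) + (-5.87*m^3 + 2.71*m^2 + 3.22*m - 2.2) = -3.62*m^3 + 4.97*m^2 + 10.71*m - 2.04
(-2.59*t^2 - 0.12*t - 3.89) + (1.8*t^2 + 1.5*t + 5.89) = -0.79*t^2 + 1.38*t + 2.0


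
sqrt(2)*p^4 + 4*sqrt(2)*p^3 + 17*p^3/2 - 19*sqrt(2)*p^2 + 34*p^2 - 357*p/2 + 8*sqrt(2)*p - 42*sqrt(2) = (p - 3)*(p + 7)*(p + 4*sqrt(2))*(sqrt(2)*p + 1/2)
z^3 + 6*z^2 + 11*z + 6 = (z + 1)*(z + 2)*(z + 3)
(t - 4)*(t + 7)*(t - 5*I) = t^3 + 3*t^2 - 5*I*t^2 - 28*t - 15*I*t + 140*I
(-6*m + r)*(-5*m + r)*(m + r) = 30*m^3 + 19*m^2*r - 10*m*r^2 + r^3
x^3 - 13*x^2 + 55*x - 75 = (x - 5)^2*(x - 3)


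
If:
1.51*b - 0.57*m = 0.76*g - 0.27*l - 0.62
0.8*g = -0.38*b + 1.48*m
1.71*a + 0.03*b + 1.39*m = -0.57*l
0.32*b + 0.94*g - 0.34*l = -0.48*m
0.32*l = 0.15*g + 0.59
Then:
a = -0.98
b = -0.31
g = 0.74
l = 2.19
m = 0.32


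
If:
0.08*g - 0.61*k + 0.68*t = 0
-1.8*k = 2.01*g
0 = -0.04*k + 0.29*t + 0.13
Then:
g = 0.46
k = -0.52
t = -0.52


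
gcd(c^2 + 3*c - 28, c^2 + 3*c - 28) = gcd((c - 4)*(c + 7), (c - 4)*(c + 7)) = c^2 + 3*c - 28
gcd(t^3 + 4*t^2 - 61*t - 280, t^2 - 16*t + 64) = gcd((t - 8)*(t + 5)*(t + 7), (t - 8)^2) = t - 8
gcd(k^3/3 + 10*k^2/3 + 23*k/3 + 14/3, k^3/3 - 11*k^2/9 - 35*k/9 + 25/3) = 1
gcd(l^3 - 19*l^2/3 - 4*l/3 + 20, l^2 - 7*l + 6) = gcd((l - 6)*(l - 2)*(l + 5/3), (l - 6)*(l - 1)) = l - 6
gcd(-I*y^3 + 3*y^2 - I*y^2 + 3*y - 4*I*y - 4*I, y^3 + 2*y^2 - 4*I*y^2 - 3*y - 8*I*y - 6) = y - I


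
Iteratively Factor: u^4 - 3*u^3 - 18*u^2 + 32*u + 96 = (u + 2)*(u^3 - 5*u^2 - 8*u + 48) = (u + 2)*(u + 3)*(u^2 - 8*u + 16) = (u - 4)*(u + 2)*(u + 3)*(u - 4)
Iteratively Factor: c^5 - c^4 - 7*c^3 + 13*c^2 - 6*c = (c - 2)*(c^4 + c^3 - 5*c^2 + 3*c) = c*(c - 2)*(c^3 + c^2 - 5*c + 3) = c*(c - 2)*(c + 3)*(c^2 - 2*c + 1) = c*(c - 2)*(c - 1)*(c + 3)*(c - 1)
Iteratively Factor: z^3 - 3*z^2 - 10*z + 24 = (z - 4)*(z^2 + z - 6) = (z - 4)*(z - 2)*(z + 3)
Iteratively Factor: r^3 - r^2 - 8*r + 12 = (r - 2)*(r^2 + r - 6) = (r - 2)*(r + 3)*(r - 2)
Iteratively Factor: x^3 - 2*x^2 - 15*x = (x + 3)*(x^2 - 5*x) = (x - 5)*(x + 3)*(x)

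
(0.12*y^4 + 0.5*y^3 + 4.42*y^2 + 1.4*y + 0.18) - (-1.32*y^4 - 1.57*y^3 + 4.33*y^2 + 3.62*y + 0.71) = 1.44*y^4 + 2.07*y^3 + 0.0899999999999999*y^2 - 2.22*y - 0.53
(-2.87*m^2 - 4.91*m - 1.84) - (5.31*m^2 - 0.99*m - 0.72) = -8.18*m^2 - 3.92*m - 1.12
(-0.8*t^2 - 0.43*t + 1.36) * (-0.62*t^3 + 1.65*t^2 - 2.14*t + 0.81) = 0.496*t^5 - 1.0534*t^4 + 0.1593*t^3 + 2.5162*t^2 - 3.2587*t + 1.1016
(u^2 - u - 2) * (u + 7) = u^3 + 6*u^2 - 9*u - 14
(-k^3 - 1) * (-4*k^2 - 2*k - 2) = 4*k^5 + 2*k^4 + 2*k^3 + 4*k^2 + 2*k + 2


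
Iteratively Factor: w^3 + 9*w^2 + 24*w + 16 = (w + 4)*(w^2 + 5*w + 4) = (w + 4)^2*(w + 1)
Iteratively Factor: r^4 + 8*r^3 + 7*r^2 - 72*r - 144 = (r + 4)*(r^3 + 4*r^2 - 9*r - 36) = (r + 4)^2*(r^2 - 9) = (r - 3)*(r + 4)^2*(r + 3)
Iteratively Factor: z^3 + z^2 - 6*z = (z)*(z^2 + z - 6) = z*(z - 2)*(z + 3)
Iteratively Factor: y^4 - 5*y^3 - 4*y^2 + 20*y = (y - 2)*(y^3 - 3*y^2 - 10*y) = (y - 2)*(y + 2)*(y^2 - 5*y) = (y - 5)*(y - 2)*(y + 2)*(y)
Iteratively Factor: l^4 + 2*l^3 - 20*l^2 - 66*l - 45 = (l - 5)*(l^3 + 7*l^2 + 15*l + 9) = (l - 5)*(l + 3)*(l^2 + 4*l + 3) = (l - 5)*(l + 3)^2*(l + 1)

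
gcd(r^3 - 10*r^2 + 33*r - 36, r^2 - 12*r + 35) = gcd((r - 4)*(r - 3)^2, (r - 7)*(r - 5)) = 1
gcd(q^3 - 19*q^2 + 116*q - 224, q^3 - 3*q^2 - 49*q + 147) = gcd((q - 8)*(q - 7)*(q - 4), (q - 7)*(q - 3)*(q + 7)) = q - 7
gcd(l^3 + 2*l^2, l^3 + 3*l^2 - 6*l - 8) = 1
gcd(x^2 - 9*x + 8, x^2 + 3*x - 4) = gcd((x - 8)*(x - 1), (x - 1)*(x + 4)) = x - 1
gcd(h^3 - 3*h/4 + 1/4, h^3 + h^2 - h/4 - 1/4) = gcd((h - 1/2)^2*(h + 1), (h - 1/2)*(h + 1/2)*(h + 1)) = h^2 + h/2 - 1/2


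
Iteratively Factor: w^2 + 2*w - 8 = (w + 4)*(w - 2)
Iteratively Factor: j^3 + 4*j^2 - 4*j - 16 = (j + 2)*(j^2 + 2*j - 8) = (j + 2)*(j + 4)*(j - 2)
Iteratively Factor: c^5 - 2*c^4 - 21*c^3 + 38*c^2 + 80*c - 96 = (c - 4)*(c^4 + 2*c^3 - 13*c^2 - 14*c + 24) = (c - 4)*(c - 3)*(c^3 + 5*c^2 + 2*c - 8) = (c - 4)*(c - 3)*(c + 4)*(c^2 + c - 2) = (c - 4)*(c - 3)*(c - 1)*(c + 4)*(c + 2)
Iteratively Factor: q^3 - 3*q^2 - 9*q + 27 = (q - 3)*(q^2 - 9) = (q - 3)^2*(q + 3)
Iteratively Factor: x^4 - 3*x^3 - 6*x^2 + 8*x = (x - 4)*(x^3 + x^2 - 2*x) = (x - 4)*(x + 2)*(x^2 - x) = x*(x - 4)*(x + 2)*(x - 1)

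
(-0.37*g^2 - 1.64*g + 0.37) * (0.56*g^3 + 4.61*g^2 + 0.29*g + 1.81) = -0.2072*g^5 - 2.6241*g^4 - 7.4605*g^3 + 0.5604*g^2 - 2.8611*g + 0.6697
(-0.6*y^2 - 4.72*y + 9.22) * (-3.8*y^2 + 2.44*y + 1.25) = 2.28*y^4 + 16.472*y^3 - 47.3028*y^2 + 16.5968*y + 11.525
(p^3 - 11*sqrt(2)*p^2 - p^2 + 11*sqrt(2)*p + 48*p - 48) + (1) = p^3 - 11*sqrt(2)*p^2 - p^2 + 11*sqrt(2)*p + 48*p - 47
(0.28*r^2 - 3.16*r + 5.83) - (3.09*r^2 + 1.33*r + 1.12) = -2.81*r^2 - 4.49*r + 4.71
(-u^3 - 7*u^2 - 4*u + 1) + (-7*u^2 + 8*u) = -u^3 - 14*u^2 + 4*u + 1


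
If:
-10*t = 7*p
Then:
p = -10*t/7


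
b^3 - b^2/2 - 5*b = b*(b - 5/2)*(b + 2)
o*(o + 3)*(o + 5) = o^3 + 8*o^2 + 15*o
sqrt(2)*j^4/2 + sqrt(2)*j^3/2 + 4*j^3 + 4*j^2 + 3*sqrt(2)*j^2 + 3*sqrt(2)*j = j*(j + sqrt(2))*(j + 3*sqrt(2))*(sqrt(2)*j/2 + sqrt(2)/2)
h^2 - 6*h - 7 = (h - 7)*(h + 1)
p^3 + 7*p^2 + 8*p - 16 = (p - 1)*(p + 4)^2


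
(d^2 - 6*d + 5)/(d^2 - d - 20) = (d - 1)/(d + 4)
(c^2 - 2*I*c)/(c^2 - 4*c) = (c - 2*I)/(c - 4)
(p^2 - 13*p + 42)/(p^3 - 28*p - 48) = (p - 7)/(p^2 + 6*p + 8)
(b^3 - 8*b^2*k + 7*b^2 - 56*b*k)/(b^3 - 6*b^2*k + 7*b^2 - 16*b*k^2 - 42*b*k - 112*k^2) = b/(b + 2*k)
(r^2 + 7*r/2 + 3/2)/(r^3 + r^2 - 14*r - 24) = (r + 1/2)/(r^2 - 2*r - 8)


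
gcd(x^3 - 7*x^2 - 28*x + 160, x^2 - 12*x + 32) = x^2 - 12*x + 32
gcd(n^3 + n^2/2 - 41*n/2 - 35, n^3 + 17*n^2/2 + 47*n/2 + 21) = n^2 + 11*n/2 + 7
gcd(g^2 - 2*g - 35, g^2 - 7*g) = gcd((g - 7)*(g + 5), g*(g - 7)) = g - 7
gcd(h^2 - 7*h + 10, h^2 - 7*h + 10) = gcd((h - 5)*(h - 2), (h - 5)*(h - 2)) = h^2 - 7*h + 10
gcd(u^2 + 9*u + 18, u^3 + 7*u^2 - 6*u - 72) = u + 6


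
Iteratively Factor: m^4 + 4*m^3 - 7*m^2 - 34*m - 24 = (m + 4)*(m^3 - 7*m - 6) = (m + 2)*(m + 4)*(m^2 - 2*m - 3) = (m - 3)*(m + 2)*(m + 4)*(m + 1)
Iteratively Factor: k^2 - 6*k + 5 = (k - 5)*(k - 1)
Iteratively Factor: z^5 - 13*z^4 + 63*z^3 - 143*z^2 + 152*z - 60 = (z - 2)*(z^4 - 11*z^3 + 41*z^2 - 61*z + 30) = (z - 3)*(z - 2)*(z^3 - 8*z^2 + 17*z - 10) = (z - 5)*(z - 3)*(z - 2)*(z^2 - 3*z + 2) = (z - 5)*(z - 3)*(z - 2)*(z - 1)*(z - 2)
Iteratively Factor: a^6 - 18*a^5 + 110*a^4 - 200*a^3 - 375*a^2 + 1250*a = (a - 5)*(a^5 - 13*a^4 + 45*a^3 + 25*a^2 - 250*a) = (a - 5)^2*(a^4 - 8*a^3 + 5*a^2 + 50*a) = a*(a - 5)^2*(a^3 - 8*a^2 + 5*a + 50) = a*(a - 5)^2*(a + 2)*(a^2 - 10*a + 25) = a*(a - 5)^3*(a + 2)*(a - 5)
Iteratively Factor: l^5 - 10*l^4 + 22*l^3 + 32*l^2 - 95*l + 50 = (l - 1)*(l^4 - 9*l^3 + 13*l^2 + 45*l - 50) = (l - 1)^2*(l^3 - 8*l^2 + 5*l + 50) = (l - 5)*(l - 1)^2*(l^2 - 3*l - 10) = (l - 5)^2*(l - 1)^2*(l + 2)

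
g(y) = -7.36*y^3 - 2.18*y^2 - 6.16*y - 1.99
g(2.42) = -133.97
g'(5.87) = -792.56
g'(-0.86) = -18.74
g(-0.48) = 1.28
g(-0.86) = 6.38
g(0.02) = -2.11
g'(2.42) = -146.02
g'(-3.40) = -246.58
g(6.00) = -1707.19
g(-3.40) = 283.03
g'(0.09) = -6.73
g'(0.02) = -6.26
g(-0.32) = -0.00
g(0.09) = -2.57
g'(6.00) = -827.20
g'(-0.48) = -9.15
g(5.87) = -1601.91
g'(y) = -22.08*y^2 - 4.36*y - 6.16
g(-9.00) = 5242.31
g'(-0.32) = -7.03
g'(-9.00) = -1755.40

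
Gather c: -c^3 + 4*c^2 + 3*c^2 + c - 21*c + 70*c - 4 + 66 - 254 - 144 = -c^3 + 7*c^2 + 50*c - 336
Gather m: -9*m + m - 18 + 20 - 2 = -8*m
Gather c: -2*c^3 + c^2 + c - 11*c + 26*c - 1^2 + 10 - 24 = -2*c^3 + c^2 + 16*c - 15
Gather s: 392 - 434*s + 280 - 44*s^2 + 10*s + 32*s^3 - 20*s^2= 32*s^3 - 64*s^2 - 424*s + 672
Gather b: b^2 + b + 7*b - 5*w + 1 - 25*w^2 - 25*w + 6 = b^2 + 8*b - 25*w^2 - 30*w + 7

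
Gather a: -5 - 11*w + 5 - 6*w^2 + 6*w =-6*w^2 - 5*w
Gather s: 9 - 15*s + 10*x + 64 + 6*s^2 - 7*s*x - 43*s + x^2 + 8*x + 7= 6*s^2 + s*(-7*x - 58) + x^2 + 18*x + 80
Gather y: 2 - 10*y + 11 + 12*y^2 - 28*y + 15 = 12*y^2 - 38*y + 28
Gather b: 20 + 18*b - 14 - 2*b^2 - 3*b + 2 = -2*b^2 + 15*b + 8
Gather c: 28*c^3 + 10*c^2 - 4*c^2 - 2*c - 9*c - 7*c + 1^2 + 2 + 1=28*c^3 + 6*c^2 - 18*c + 4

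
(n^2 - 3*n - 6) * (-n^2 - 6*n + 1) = -n^4 - 3*n^3 + 25*n^2 + 33*n - 6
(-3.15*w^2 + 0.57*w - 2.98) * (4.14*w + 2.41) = -13.041*w^3 - 5.2317*w^2 - 10.9635*w - 7.1818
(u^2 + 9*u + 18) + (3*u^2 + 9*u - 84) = 4*u^2 + 18*u - 66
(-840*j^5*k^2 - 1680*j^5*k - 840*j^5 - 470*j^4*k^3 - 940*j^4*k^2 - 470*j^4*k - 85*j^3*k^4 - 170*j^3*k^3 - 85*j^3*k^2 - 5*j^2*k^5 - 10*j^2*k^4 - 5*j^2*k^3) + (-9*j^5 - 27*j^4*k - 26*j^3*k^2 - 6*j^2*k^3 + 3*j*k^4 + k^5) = -840*j^5*k^2 - 1680*j^5*k - 849*j^5 - 470*j^4*k^3 - 940*j^4*k^2 - 497*j^4*k - 85*j^3*k^4 - 170*j^3*k^3 - 111*j^3*k^2 - 5*j^2*k^5 - 10*j^2*k^4 - 11*j^2*k^3 + 3*j*k^4 + k^5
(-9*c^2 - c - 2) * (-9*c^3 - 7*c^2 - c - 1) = 81*c^5 + 72*c^4 + 34*c^3 + 24*c^2 + 3*c + 2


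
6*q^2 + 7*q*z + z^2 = (q + z)*(6*q + z)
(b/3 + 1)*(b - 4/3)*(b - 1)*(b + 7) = b^4/3 + 23*b^3/9 - b^2/3 - 107*b/9 + 28/3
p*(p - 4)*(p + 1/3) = p^3 - 11*p^2/3 - 4*p/3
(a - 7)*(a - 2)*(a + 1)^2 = a^4 - 7*a^3 - 3*a^2 + 19*a + 14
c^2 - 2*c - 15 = (c - 5)*(c + 3)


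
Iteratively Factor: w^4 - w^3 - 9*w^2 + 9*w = (w - 1)*(w^3 - 9*w) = (w - 1)*(w + 3)*(w^2 - 3*w) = (w - 3)*(w - 1)*(w + 3)*(w)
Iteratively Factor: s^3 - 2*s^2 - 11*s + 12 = (s - 1)*(s^2 - s - 12) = (s - 4)*(s - 1)*(s + 3)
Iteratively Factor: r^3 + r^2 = (r + 1)*(r^2) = r*(r + 1)*(r)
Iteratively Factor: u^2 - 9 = (u - 3)*(u + 3)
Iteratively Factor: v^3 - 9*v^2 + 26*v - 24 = (v - 3)*(v^2 - 6*v + 8) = (v - 3)*(v - 2)*(v - 4)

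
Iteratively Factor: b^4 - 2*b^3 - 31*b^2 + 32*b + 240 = (b + 3)*(b^3 - 5*b^2 - 16*b + 80) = (b - 4)*(b + 3)*(b^2 - b - 20) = (b - 5)*(b - 4)*(b + 3)*(b + 4)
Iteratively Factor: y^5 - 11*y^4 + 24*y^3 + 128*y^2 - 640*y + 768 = (y - 4)*(y^4 - 7*y^3 - 4*y^2 + 112*y - 192) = (y - 4)^2*(y^3 - 3*y^2 - 16*y + 48) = (y - 4)^3*(y^2 + y - 12) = (y - 4)^3*(y - 3)*(y + 4)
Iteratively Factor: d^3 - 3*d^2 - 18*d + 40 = (d - 2)*(d^2 - d - 20) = (d - 2)*(d + 4)*(d - 5)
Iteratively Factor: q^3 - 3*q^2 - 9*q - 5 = (q + 1)*(q^2 - 4*q - 5) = (q - 5)*(q + 1)*(q + 1)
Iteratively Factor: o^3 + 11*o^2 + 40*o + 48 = (o + 4)*(o^2 + 7*o + 12) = (o + 3)*(o + 4)*(o + 4)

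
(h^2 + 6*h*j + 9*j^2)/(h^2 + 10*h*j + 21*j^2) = (h + 3*j)/(h + 7*j)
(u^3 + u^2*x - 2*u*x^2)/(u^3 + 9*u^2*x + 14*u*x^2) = (u - x)/(u + 7*x)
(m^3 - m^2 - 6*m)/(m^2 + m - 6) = m*(m^2 - m - 6)/(m^2 + m - 6)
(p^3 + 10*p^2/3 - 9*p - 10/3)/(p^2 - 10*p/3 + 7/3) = (3*p^3 + 10*p^2 - 27*p - 10)/(3*p^2 - 10*p + 7)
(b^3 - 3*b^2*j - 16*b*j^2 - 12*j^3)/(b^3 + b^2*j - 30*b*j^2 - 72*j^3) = (b^2 + 3*b*j + 2*j^2)/(b^2 + 7*b*j + 12*j^2)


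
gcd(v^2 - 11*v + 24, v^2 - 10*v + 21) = v - 3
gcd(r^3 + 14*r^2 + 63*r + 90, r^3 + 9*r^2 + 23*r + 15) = r^2 + 8*r + 15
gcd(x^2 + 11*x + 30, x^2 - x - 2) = 1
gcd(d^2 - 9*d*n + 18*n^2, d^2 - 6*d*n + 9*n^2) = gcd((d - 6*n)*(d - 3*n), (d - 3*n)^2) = d - 3*n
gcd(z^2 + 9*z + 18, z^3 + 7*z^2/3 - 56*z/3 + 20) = z + 6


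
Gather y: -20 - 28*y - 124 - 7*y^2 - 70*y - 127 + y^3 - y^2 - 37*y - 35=y^3 - 8*y^2 - 135*y - 306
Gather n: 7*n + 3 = 7*n + 3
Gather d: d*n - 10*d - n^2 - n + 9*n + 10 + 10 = d*(n - 10) - n^2 + 8*n + 20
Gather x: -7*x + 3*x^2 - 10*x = 3*x^2 - 17*x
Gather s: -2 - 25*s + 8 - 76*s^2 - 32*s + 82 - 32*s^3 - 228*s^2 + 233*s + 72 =-32*s^3 - 304*s^2 + 176*s + 160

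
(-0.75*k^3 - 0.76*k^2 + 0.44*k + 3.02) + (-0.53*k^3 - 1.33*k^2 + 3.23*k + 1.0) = -1.28*k^3 - 2.09*k^2 + 3.67*k + 4.02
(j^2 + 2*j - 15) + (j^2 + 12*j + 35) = 2*j^2 + 14*j + 20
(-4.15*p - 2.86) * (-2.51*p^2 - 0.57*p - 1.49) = 10.4165*p^3 + 9.5441*p^2 + 7.8137*p + 4.2614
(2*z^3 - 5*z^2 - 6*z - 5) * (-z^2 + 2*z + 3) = -2*z^5 + 9*z^4 + 2*z^3 - 22*z^2 - 28*z - 15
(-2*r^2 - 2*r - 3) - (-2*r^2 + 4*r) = -6*r - 3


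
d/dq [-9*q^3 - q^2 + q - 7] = -27*q^2 - 2*q + 1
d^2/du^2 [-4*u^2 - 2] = -8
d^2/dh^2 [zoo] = 0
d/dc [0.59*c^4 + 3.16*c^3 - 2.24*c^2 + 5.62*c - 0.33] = 2.36*c^3 + 9.48*c^2 - 4.48*c + 5.62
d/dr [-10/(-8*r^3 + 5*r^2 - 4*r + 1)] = 20*(-12*r^2 + 5*r - 2)/(8*r^3 - 5*r^2 + 4*r - 1)^2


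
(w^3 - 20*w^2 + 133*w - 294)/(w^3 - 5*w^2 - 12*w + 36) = (w^2 - 14*w + 49)/(w^2 + w - 6)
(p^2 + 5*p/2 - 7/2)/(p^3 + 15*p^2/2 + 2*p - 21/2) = (2*p + 7)/(2*p^2 + 17*p + 21)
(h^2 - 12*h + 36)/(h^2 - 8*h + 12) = (h - 6)/(h - 2)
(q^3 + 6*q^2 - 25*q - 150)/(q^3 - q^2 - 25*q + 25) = (q + 6)/(q - 1)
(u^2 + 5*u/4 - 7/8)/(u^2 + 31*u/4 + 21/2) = (u - 1/2)/(u + 6)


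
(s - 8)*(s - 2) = s^2 - 10*s + 16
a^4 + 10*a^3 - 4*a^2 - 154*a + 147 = (a - 3)*(a - 1)*(a + 7)^2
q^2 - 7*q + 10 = (q - 5)*(q - 2)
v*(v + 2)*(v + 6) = v^3 + 8*v^2 + 12*v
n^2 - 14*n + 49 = (n - 7)^2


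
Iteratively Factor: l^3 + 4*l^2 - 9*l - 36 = (l + 3)*(l^2 + l - 12) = (l - 3)*(l + 3)*(l + 4)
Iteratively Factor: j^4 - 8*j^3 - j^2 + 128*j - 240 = (j - 4)*(j^3 - 4*j^2 - 17*j + 60) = (j - 4)*(j - 3)*(j^2 - j - 20) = (j - 4)*(j - 3)*(j + 4)*(j - 5)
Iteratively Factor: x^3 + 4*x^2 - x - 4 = (x - 1)*(x^2 + 5*x + 4) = (x - 1)*(x + 1)*(x + 4)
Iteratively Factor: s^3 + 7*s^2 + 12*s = (s + 3)*(s^2 + 4*s) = (s + 3)*(s + 4)*(s)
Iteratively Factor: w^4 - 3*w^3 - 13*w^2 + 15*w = (w - 5)*(w^3 + 2*w^2 - 3*w) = w*(w - 5)*(w^2 + 2*w - 3) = w*(w - 5)*(w + 3)*(w - 1)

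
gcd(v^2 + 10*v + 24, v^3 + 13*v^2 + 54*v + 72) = v^2 + 10*v + 24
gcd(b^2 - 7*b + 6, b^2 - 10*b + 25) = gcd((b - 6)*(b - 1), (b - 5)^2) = 1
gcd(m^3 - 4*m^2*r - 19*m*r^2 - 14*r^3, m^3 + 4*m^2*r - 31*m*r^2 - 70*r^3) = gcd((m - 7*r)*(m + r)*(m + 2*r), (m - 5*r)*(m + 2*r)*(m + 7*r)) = m + 2*r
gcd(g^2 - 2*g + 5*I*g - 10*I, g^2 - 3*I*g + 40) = g + 5*I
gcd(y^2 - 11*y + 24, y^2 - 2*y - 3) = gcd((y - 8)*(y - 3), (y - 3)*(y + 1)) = y - 3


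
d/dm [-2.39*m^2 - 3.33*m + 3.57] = -4.78*m - 3.33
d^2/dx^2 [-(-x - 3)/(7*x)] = 6/(7*x^3)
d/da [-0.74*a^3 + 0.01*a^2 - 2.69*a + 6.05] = -2.22*a^2 + 0.02*a - 2.69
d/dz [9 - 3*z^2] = -6*z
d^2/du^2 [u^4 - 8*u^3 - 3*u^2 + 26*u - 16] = 12*u^2 - 48*u - 6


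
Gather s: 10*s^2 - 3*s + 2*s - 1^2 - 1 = 10*s^2 - s - 2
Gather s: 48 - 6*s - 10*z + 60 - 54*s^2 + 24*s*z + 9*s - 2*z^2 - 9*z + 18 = -54*s^2 + s*(24*z + 3) - 2*z^2 - 19*z + 126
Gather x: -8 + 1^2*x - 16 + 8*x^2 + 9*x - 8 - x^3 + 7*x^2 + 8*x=-x^3 + 15*x^2 + 18*x - 32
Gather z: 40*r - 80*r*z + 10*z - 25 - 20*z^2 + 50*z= 40*r - 20*z^2 + z*(60 - 80*r) - 25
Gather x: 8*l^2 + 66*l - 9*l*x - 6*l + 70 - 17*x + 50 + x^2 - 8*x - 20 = 8*l^2 + 60*l + x^2 + x*(-9*l - 25) + 100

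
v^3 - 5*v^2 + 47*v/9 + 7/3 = (v - 3)*(v - 7/3)*(v + 1/3)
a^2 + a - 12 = (a - 3)*(a + 4)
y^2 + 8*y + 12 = (y + 2)*(y + 6)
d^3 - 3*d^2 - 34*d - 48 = (d - 8)*(d + 2)*(d + 3)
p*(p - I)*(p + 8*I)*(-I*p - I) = -I*p^4 + 7*p^3 - I*p^3 + 7*p^2 - 8*I*p^2 - 8*I*p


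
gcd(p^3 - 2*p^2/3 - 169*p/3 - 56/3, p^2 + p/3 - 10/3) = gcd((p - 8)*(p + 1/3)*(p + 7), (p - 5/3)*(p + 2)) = 1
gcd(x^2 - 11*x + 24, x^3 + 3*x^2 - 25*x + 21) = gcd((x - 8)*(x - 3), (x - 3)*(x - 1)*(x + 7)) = x - 3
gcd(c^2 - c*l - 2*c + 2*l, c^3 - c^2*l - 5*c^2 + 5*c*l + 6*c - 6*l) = c^2 - c*l - 2*c + 2*l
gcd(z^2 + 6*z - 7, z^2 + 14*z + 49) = z + 7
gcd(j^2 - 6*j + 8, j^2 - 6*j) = 1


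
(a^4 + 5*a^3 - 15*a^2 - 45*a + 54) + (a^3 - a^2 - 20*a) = a^4 + 6*a^3 - 16*a^2 - 65*a + 54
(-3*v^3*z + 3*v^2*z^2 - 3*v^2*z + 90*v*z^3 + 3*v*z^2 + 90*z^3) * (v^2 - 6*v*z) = -3*v^5*z + 21*v^4*z^2 - 3*v^4*z + 72*v^3*z^3 + 21*v^3*z^2 - 540*v^2*z^4 + 72*v^2*z^3 - 540*v*z^4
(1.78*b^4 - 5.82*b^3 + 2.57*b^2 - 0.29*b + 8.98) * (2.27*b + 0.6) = 4.0406*b^5 - 12.1434*b^4 + 2.3419*b^3 + 0.8837*b^2 + 20.2106*b + 5.388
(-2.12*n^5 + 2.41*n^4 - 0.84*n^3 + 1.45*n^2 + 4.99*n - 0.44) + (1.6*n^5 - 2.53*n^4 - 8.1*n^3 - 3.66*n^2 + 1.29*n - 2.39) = -0.52*n^5 - 0.12*n^4 - 8.94*n^3 - 2.21*n^2 + 6.28*n - 2.83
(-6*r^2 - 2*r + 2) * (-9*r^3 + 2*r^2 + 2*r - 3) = 54*r^5 + 6*r^4 - 34*r^3 + 18*r^2 + 10*r - 6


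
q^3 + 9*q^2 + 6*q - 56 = (q - 2)*(q + 4)*(q + 7)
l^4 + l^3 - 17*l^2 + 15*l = l*(l - 3)*(l - 1)*(l + 5)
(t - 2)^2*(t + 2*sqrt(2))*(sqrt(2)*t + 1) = sqrt(2)*t^4 - 4*sqrt(2)*t^3 + 5*t^3 - 20*t^2 + 6*sqrt(2)*t^2 - 8*sqrt(2)*t + 20*t + 8*sqrt(2)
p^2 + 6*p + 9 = (p + 3)^2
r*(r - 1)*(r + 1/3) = r^3 - 2*r^2/3 - r/3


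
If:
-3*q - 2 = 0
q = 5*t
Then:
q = -2/3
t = -2/15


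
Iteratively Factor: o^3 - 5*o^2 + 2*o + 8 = (o - 4)*(o^2 - o - 2) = (o - 4)*(o - 2)*(o + 1)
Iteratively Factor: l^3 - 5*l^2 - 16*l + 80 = (l + 4)*(l^2 - 9*l + 20) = (l - 4)*(l + 4)*(l - 5)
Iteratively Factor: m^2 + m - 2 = (m + 2)*(m - 1)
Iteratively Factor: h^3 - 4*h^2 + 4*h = (h - 2)*(h^2 - 2*h) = h*(h - 2)*(h - 2)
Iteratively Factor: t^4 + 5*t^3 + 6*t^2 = (t)*(t^3 + 5*t^2 + 6*t) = t*(t + 3)*(t^2 + 2*t) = t^2*(t + 3)*(t + 2)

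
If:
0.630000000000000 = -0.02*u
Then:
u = -31.50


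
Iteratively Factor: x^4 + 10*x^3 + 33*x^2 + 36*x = (x)*(x^3 + 10*x^2 + 33*x + 36) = x*(x + 4)*(x^2 + 6*x + 9) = x*(x + 3)*(x + 4)*(x + 3)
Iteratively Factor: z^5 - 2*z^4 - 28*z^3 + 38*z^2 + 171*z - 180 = (z - 1)*(z^4 - z^3 - 29*z^2 + 9*z + 180) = (z - 1)*(z + 3)*(z^3 - 4*z^2 - 17*z + 60) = (z - 1)*(z + 3)*(z + 4)*(z^2 - 8*z + 15) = (z - 5)*(z - 1)*(z + 3)*(z + 4)*(z - 3)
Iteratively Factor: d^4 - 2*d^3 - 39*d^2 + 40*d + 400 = (d + 4)*(d^3 - 6*d^2 - 15*d + 100) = (d + 4)^2*(d^2 - 10*d + 25) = (d - 5)*(d + 4)^2*(d - 5)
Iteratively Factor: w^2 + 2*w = (w)*(w + 2)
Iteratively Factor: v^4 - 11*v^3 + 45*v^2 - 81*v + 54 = (v - 2)*(v^3 - 9*v^2 + 27*v - 27) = (v - 3)*(v - 2)*(v^2 - 6*v + 9) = (v - 3)^2*(v - 2)*(v - 3)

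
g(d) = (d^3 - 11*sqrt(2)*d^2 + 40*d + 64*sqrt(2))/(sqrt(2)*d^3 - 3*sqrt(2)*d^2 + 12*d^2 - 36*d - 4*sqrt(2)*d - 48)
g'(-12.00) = 1.22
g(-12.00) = 4.98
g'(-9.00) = 56.55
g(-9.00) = 29.83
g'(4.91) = -0.80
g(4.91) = 0.30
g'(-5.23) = 1.44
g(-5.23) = -3.82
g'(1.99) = 0.02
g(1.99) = -1.31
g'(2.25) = -0.05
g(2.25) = -1.31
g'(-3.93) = 0.78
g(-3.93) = -2.46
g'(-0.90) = 64.38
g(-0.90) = -7.83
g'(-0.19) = 1.15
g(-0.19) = -2.07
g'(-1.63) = 1.91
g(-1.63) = -0.59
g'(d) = (3*d^2 - 22*sqrt(2)*d + 40)/(sqrt(2)*d^3 - 3*sqrt(2)*d^2 + 12*d^2 - 36*d - 4*sqrt(2)*d - 48) + (d^3 - 11*sqrt(2)*d^2 + 40*d + 64*sqrt(2))*(-3*sqrt(2)*d^2 - 24*d + 6*sqrt(2)*d + 4*sqrt(2) + 36)/(sqrt(2)*d^3 - 3*sqrt(2)*d^2 + 12*d^2 - 36*d - 4*sqrt(2)*d - 48)^2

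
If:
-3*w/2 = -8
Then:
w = 16/3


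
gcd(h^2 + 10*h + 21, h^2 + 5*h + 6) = h + 3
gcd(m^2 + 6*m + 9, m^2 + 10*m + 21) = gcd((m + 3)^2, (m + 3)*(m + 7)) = m + 3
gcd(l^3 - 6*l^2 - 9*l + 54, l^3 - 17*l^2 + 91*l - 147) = l - 3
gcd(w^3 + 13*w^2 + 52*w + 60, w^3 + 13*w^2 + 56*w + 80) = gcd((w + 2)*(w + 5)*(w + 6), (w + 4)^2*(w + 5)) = w + 5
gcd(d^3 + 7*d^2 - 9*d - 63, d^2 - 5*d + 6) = d - 3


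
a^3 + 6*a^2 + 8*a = a*(a + 2)*(a + 4)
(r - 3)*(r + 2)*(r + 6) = r^3 + 5*r^2 - 12*r - 36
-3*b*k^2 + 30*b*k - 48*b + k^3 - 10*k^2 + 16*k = (-3*b + k)*(k - 8)*(k - 2)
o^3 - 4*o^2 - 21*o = o*(o - 7)*(o + 3)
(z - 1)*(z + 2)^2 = z^3 + 3*z^2 - 4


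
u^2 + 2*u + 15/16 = (u + 3/4)*(u + 5/4)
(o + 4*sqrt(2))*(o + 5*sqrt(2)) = o^2 + 9*sqrt(2)*o + 40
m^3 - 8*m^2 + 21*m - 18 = (m - 3)^2*(m - 2)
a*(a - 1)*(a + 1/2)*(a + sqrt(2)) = a^4 - a^3/2 + sqrt(2)*a^3 - sqrt(2)*a^2/2 - a^2/2 - sqrt(2)*a/2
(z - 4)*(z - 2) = z^2 - 6*z + 8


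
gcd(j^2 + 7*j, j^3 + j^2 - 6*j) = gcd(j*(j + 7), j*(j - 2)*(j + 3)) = j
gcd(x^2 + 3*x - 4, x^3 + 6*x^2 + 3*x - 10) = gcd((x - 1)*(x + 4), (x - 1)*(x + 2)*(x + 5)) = x - 1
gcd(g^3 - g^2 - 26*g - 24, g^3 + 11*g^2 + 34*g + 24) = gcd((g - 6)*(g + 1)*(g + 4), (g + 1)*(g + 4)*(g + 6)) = g^2 + 5*g + 4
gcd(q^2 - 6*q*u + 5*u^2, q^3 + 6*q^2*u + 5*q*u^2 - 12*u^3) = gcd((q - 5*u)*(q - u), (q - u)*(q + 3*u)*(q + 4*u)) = q - u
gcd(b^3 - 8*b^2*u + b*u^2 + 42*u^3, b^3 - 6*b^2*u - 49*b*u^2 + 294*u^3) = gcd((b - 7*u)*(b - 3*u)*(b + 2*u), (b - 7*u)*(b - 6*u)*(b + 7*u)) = -b + 7*u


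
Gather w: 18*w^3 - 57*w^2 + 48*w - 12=18*w^3 - 57*w^2 + 48*w - 12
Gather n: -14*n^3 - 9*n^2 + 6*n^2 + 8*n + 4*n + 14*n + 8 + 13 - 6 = -14*n^3 - 3*n^2 + 26*n + 15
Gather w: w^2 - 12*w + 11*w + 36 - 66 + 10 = w^2 - w - 20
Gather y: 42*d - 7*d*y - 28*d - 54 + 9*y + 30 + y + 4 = 14*d + y*(10 - 7*d) - 20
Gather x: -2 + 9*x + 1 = 9*x - 1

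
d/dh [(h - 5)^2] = 2*h - 10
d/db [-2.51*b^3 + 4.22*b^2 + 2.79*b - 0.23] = -7.53*b^2 + 8.44*b + 2.79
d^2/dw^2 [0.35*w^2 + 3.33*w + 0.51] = 0.700000000000000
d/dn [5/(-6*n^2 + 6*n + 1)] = 30*(2*n - 1)/(-6*n^2 + 6*n + 1)^2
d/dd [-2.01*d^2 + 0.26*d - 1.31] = 0.26 - 4.02*d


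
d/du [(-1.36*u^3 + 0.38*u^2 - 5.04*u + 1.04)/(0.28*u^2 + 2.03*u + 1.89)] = (-0.3808*u^4 - 5.5216*u^3 - 5.5286*u^2 + 0.854000000000001*u - 11.6368)/(0.0784*u^4 + 1.1368*u^3 + 5.1793*u^2 + 7.6734*u + 3.5721)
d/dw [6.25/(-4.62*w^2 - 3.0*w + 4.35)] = (57.75*w + 18.75)/(4.62*w^2 + 3.0*w - 4.35)^2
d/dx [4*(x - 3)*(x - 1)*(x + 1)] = 12*x^2 - 24*x - 4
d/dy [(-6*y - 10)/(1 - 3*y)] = -36/(3*y - 1)^2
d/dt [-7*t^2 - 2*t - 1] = -14*t - 2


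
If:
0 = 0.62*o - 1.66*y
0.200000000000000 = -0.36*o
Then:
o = -0.56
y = -0.21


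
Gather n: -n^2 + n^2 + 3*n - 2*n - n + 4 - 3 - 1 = 0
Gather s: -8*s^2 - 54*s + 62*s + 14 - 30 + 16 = -8*s^2 + 8*s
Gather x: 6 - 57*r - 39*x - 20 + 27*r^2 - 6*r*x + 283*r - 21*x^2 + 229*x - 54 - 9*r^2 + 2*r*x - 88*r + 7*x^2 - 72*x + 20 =18*r^2 + 138*r - 14*x^2 + x*(118 - 4*r) - 48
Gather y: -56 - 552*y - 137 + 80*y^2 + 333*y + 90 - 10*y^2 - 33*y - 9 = 70*y^2 - 252*y - 112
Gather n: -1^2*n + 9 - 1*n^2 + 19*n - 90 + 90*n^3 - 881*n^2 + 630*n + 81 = 90*n^3 - 882*n^2 + 648*n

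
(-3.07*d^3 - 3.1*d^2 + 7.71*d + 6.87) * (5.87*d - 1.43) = -18.0209*d^4 - 13.8069*d^3 + 49.6907*d^2 + 29.3016*d - 9.8241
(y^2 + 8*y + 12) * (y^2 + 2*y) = y^4 + 10*y^3 + 28*y^2 + 24*y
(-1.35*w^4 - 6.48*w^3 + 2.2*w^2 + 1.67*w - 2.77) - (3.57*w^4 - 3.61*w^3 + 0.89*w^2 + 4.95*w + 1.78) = -4.92*w^4 - 2.87*w^3 + 1.31*w^2 - 3.28*w - 4.55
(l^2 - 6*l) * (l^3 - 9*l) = l^5 - 6*l^4 - 9*l^3 + 54*l^2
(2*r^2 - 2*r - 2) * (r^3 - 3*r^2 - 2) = 2*r^5 - 8*r^4 + 4*r^3 + 2*r^2 + 4*r + 4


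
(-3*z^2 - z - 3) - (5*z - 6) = -3*z^2 - 6*z + 3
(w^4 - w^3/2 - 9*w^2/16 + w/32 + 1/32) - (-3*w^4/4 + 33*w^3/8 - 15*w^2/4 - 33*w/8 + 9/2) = 7*w^4/4 - 37*w^3/8 + 51*w^2/16 + 133*w/32 - 143/32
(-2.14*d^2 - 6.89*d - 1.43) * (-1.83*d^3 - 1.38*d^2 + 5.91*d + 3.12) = 3.9162*d^5 + 15.5619*d^4 - 0.522300000000003*d^3 - 45.4233*d^2 - 29.9481*d - 4.4616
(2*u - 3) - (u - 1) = u - 2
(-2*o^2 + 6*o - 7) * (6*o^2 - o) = -12*o^4 + 38*o^3 - 48*o^2 + 7*o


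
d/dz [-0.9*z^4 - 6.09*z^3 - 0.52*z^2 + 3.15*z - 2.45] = -3.6*z^3 - 18.27*z^2 - 1.04*z + 3.15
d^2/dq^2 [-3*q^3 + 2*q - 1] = -18*q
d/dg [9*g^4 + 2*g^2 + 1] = 36*g^3 + 4*g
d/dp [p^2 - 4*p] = 2*p - 4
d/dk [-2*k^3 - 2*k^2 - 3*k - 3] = -6*k^2 - 4*k - 3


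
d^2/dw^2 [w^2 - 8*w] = 2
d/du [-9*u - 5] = -9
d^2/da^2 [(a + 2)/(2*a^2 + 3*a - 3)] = 2*((a + 2)*(4*a + 3)^2 - (6*a + 7)*(2*a^2 + 3*a - 3))/(2*a^2 + 3*a - 3)^3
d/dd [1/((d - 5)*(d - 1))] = 2*(3 - d)/(d^4 - 12*d^3 + 46*d^2 - 60*d + 25)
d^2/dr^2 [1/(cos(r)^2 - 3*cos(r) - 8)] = (4*sin(r)^4 - 43*sin(r)^2 - 51*cos(r)/4 - 9*cos(3*r)/4 + 5)/(sin(r)^2 + 3*cos(r) + 7)^3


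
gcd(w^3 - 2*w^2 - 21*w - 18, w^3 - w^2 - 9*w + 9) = w + 3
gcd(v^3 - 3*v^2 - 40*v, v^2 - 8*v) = v^2 - 8*v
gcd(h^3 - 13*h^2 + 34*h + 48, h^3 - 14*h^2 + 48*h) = h^2 - 14*h + 48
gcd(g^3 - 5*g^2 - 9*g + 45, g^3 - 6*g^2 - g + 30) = g^2 - 8*g + 15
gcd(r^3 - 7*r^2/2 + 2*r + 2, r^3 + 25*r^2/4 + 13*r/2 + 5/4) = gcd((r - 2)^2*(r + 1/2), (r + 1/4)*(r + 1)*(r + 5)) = 1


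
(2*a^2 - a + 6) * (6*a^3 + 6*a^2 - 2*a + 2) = 12*a^5 + 6*a^4 + 26*a^3 + 42*a^2 - 14*a + 12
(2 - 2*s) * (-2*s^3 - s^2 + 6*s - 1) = 4*s^4 - 2*s^3 - 14*s^2 + 14*s - 2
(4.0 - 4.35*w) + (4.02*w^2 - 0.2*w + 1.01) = 4.02*w^2 - 4.55*w + 5.01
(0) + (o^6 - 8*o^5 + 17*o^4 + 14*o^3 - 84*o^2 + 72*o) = o^6 - 8*o^5 + 17*o^4 + 14*o^3 - 84*o^2 + 72*o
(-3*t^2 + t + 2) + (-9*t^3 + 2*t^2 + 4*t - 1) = -9*t^3 - t^2 + 5*t + 1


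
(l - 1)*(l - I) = l^2 - l - I*l + I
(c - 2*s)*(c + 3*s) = c^2 + c*s - 6*s^2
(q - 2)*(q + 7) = q^2 + 5*q - 14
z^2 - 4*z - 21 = (z - 7)*(z + 3)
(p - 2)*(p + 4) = p^2 + 2*p - 8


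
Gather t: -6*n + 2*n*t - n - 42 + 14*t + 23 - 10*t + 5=-7*n + t*(2*n + 4) - 14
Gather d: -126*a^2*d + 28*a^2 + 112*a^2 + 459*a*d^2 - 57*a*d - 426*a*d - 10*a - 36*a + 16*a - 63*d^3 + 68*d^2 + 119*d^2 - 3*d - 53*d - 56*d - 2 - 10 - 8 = 140*a^2 - 30*a - 63*d^3 + d^2*(459*a + 187) + d*(-126*a^2 - 483*a - 112) - 20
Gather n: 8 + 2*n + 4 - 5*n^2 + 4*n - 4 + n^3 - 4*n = n^3 - 5*n^2 + 2*n + 8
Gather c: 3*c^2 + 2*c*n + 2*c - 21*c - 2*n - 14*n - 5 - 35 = 3*c^2 + c*(2*n - 19) - 16*n - 40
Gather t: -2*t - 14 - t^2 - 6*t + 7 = -t^2 - 8*t - 7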